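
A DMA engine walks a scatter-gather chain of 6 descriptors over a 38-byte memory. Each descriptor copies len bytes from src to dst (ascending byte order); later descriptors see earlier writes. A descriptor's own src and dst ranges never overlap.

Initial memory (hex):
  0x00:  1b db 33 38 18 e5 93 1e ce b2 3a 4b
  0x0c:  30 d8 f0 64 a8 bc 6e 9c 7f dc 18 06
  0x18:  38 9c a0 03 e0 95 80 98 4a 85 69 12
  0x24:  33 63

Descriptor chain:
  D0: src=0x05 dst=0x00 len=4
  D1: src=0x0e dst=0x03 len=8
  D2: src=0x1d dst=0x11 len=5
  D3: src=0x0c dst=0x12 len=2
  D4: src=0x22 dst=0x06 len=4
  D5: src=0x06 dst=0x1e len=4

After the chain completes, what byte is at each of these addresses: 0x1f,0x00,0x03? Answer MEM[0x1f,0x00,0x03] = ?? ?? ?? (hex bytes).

MEM[0x1f,0x00,0x03] = 12 e5 f0

  after D0: wrote 4B at 0x00 = e5931ece
  after D1: wrote 8B at 0x03 = f064a8bc6e9c7fdc
  after D2: wrote 5B at 0x11 = 9580984a85
  after D3: wrote 2B at 0x12 = 30d8
  after D4: wrote 4B at 0x06 = 69123363
  after D5: wrote 4B at 0x1e = 69123363
query mem[0x1f]=0x12, mem[0x00]=0xe5, mem[0x03]=0xf0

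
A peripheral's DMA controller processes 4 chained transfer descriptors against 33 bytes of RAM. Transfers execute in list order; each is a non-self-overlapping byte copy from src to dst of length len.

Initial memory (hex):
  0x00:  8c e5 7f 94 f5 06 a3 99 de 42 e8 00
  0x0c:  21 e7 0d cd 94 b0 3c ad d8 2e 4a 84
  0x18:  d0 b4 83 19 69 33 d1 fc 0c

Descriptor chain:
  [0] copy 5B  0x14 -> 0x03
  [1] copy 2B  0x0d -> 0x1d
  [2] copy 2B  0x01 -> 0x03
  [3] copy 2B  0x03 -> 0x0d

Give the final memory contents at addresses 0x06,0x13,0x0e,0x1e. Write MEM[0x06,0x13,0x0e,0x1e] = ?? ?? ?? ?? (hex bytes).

MEM[0x06,0x13,0x0e,0x1e] = 84 ad 7f 0d

[0] 0x14->0x03 len=5 : d8 2e 4a 84 d0
[1] 0x0d->0x1d len=2 : e7 0d
[2] 0x01->0x03 len=2 : e5 7f
[3] 0x03->0x0d len=2 : e5 7f
query mem[0x06]=0x84, mem[0x13]=0xad, mem[0x0e]=0x7f, mem[0x1e]=0x0d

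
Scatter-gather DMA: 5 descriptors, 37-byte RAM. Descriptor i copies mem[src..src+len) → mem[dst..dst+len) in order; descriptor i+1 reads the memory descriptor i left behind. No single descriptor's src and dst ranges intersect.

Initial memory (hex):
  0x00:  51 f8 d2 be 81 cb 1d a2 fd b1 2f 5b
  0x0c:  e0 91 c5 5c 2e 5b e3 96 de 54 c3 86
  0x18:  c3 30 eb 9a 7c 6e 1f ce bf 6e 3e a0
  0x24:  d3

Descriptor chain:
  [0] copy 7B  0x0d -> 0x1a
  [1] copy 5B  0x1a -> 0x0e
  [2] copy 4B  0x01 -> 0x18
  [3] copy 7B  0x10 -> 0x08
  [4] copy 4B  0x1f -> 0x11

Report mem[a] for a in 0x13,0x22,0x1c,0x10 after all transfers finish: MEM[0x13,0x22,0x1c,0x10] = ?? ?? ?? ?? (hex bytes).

[0] 0x0d->0x1a len=7 : 91 c5 5c 2e 5b e3 96
[1] 0x1a->0x0e len=5 : 91 c5 5c 2e 5b
[2] 0x01->0x18 len=4 : f8 d2 be 81
[3] 0x10->0x08 len=7 : 5c 2e 5b 96 de 54 c3
[4] 0x1f->0x11 len=4 : e3 96 6e 3e
query mem[0x13]=0x6e, mem[0x22]=0x3e, mem[0x1c]=0x5c, mem[0x10]=0x5c

MEM[0x13,0x22,0x1c,0x10] = 6e 3e 5c 5c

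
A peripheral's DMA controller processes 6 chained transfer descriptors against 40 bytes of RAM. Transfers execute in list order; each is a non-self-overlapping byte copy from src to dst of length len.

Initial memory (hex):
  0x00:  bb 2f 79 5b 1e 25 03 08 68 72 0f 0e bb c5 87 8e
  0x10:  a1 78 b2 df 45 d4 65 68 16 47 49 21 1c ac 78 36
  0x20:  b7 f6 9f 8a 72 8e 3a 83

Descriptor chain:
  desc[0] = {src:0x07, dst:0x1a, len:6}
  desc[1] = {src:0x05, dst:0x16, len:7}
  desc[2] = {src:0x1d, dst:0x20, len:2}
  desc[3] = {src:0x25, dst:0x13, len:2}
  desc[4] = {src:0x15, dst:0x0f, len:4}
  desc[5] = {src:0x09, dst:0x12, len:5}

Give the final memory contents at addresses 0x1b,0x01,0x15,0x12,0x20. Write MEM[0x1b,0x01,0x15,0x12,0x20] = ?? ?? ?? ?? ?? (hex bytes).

MEM[0x1b,0x01,0x15,0x12,0x20] = 0f 2f bb 72 0f

  after D0: wrote 6B at 0x1a = 0868720f0ebb
  after D1: wrote 7B at 0x16 = 25030868720f0e
  after D2: wrote 2B at 0x20 = 0f0e
  after D3: wrote 2B at 0x13 = 8e3a
  after D4: wrote 4B at 0x0f = d4250308
  after D5: wrote 5B at 0x12 = 720f0ebbc5
query mem[0x1b]=0x0f, mem[0x01]=0x2f, mem[0x15]=0xbb, mem[0x12]=0x72, mem[0x20]=0x0f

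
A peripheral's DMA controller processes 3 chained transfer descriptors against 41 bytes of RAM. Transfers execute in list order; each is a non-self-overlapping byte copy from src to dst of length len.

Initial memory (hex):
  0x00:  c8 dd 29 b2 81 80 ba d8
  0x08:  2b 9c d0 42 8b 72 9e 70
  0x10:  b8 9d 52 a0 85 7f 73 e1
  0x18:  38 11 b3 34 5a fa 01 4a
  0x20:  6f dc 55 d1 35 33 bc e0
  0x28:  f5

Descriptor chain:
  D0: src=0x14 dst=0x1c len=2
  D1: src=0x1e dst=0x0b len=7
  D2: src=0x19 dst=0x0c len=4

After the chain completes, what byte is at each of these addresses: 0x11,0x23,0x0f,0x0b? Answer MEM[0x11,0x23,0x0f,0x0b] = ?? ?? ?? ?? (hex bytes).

D0: mem[0x1c..0x1d] <- [85 7f]
D1: mem[0x0b..0x11] <- [01 4a 6f dc 55 d1 35]
D2: mem[0x0c..0x0f] <- [11 b3 34 85]
query mem[0x11]=0x35, mem[0x23]=0xd1, mem[0x0f]=0x85, mem[0x0b]=0x01

MEM[0x11,0x23,0x0f,0x0b] = 35 d1 85 01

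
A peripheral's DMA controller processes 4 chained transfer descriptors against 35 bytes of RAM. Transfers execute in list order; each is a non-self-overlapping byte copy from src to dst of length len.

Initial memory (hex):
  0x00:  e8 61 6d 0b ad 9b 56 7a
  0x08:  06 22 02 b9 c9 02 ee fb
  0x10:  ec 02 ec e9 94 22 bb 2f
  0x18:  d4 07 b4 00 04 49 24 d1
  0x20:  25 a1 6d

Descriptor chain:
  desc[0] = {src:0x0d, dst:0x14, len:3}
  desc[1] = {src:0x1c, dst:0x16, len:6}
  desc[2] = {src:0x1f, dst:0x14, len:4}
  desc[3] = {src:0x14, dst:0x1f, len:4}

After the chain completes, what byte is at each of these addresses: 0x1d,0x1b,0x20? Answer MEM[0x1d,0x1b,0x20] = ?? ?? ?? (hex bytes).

MEM[0x1d,0x1b,0x20] = 49 a1 25

[0] 0x0d->0x14 len=3 : 02 ee fb
[1] 0x1c->0x16 len=6 : 04 49 24 d1 25 a1
[2] 0x1f->0x14 len=4 : d1 25 a1 6d
[3] 0x14->0x1f len=4 : d1 25 a1 6d
query mem[0x1d]=0x49, mem[0x1b]=0xa1, mem[0x20]=0x25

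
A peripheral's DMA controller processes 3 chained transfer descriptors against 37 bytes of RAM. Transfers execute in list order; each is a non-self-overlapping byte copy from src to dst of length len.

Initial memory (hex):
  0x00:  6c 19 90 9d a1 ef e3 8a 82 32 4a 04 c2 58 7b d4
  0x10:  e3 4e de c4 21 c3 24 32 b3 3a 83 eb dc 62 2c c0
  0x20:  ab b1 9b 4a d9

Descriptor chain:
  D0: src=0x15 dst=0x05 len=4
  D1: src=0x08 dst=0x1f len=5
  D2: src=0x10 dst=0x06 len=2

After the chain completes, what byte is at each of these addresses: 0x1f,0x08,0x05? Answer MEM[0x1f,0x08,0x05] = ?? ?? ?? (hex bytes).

MEM[0x1f,0x08,0x05] = b3 b3 c3

#0 dst[0x05+4] := {0xc3,0x24,0x32,0xb3}
#1 dst[0x1f+5] := {0xb3,0x32,0x4a,0x04,0xc2}
#2 dst[0x06+2] := {0xe3,0x4e}
query mem[0x1f]=0xb3, mem[0x08]=0xb3, mem[0x05]=0xc3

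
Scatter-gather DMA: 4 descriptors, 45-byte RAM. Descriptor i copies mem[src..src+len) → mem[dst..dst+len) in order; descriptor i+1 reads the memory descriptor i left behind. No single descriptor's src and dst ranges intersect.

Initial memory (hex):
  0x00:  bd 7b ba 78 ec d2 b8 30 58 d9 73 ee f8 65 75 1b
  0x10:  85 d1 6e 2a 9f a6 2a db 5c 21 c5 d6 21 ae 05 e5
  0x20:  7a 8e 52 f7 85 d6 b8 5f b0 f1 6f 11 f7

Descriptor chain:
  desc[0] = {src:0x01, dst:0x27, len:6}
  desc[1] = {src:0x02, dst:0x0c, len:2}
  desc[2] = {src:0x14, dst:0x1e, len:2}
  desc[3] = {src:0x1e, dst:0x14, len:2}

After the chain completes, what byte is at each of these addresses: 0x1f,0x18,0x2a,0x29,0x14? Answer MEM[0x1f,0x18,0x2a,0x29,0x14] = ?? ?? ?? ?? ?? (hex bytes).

MEM[0x1f,0x18,0x2a,0x29,0x14] = a6 5c ec 78 9f

[0] 0x01->0x27 len=6 : 7b ba 78 ec d2 b8
[1] 0x02->0x0c len=2 : ba 78
[2] 0x14->0x1e len=2 : 9f a6
[3] 0x1e->0x14 len=2 : 9f a6
query mem[0x1f]=0xa6, mem[0x18]=0x5c, mem[0x2a]=0xec, mem[0x29]=0x78, mem[0x14]=0x9f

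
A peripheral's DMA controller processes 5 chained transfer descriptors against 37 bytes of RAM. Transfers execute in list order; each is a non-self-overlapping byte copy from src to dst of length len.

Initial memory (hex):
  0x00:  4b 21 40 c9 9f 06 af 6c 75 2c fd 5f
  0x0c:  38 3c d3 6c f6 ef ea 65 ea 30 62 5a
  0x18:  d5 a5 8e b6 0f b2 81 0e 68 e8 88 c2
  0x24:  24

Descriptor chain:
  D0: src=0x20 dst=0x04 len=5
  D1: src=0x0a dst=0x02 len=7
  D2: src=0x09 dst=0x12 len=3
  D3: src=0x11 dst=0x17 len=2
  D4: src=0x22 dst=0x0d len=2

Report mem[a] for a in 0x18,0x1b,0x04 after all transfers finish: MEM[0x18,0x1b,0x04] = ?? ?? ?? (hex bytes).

#0 dst[0x04+5] := {0x68,0xe8,0x88,0xc2,0x24}
#1 dst[0x02+7] := {0xfd,0x5f,0x38,0x3c,0xd3,0x6c,0xf6}
#2 dst[0x12+3] := {0x2c,0xfd,0x5f}
#3 dst[0x17+2] := {0xef,0x2c}
#4 dst[0x0d+2] := {0x88,0xc2}
query mem[0x18]=0x2c, mem[0x1b]=0xb6, mem[0x04]=0x38

MEM[0x18,0x1b,0x04] = 2c b6 38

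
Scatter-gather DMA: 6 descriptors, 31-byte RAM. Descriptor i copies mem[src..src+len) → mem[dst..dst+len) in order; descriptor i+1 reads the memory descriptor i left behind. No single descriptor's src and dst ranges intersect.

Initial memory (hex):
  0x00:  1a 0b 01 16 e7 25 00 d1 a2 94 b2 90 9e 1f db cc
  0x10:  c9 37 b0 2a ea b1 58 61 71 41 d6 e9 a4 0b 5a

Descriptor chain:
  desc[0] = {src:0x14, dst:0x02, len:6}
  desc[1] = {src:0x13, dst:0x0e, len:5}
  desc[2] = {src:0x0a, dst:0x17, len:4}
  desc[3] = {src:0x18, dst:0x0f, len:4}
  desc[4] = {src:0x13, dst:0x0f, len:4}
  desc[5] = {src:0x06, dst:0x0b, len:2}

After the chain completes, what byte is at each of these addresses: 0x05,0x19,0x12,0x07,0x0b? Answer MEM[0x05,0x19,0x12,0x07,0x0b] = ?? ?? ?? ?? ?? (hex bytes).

MEM[0x05,0x19,0x12,0x07,0x0b] = 61 9e 58 41 71

  after D0: wrote 6B at 0x02 = eab158617141
  after D1: wrote 5B at 0x0e = 2aeab15861
  after D2: wrote 4B at 0x17 = b2909e1f
  after D3: wrote 4B at 0x0f = 909e1fe9
  after D4: wrote 4B at 0x0f = 2aeab158
  after D5: wrote 2B at 0x0b = 7141
query mem[0x05]=0x61, mem[0x19]=0x9e, mem[0x12]=0x58, mem[0x07]=0x41, mem[0x0b]=0x71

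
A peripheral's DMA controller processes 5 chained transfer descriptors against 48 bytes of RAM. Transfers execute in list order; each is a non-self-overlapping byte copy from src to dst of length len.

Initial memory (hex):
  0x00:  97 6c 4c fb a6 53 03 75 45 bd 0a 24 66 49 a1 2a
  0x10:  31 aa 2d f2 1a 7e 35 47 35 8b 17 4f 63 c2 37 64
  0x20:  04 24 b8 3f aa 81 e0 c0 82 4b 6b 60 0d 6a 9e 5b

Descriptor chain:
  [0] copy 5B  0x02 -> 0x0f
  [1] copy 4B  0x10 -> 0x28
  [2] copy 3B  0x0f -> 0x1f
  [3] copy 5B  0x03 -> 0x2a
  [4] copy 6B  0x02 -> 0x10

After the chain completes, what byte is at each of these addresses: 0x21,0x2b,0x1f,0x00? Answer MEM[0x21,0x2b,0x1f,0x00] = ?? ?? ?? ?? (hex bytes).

D0: mem[0x0f..0x13] <- [4c fb a6 53 03]
D1: mem[0x28..0x2b] <- [fb a6 53 03]
D2: mem[0x1f..0x21] <- [4c fb a6]
D3: mem[0x2a..0x2e] <- [fb a6 53 03 75]
D4: mem[0x10..0x15] <- [4c fb a6 53 03 75]
query mem[0x21]=0xa6, mem[0x2b]=0xa6, mem[0x1f]=0x4c, mem[0x00]=0x97

MEM[0x21,0x2b,0x1f,0x00] = a6 a6 4c 97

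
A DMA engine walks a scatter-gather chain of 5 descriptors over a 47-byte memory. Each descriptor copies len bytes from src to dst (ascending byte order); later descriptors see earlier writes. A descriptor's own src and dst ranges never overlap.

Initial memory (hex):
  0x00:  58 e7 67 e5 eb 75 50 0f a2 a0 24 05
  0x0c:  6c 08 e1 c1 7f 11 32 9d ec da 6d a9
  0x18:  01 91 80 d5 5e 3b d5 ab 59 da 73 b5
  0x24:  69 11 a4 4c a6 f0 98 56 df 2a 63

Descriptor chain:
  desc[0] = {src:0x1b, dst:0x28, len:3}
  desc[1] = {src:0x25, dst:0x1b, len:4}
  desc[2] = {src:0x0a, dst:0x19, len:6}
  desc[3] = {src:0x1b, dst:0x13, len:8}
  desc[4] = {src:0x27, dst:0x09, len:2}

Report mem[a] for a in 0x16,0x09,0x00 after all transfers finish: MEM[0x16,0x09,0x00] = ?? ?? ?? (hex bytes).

D0: mem[0x28..0x2a] <- [d5 5e 3b]
D1: mem[0x1b..0x1e] <- [11 a4 4c d5]
D2: mem[0x19..0x1e] <- [24 05 6c 08 e1 c1]
D3: mem[0x13..0x1a] <- [6c 08 e1 c1 ab 59 da 73]
D4: mem[0x09..0x0a] <- [4c d5]
query mem[0x16]=0xc1, mem[0x09]=0x4c, mem[0x00]=0x58

MEM[0x16,0x09,0x00] = c1 4c 58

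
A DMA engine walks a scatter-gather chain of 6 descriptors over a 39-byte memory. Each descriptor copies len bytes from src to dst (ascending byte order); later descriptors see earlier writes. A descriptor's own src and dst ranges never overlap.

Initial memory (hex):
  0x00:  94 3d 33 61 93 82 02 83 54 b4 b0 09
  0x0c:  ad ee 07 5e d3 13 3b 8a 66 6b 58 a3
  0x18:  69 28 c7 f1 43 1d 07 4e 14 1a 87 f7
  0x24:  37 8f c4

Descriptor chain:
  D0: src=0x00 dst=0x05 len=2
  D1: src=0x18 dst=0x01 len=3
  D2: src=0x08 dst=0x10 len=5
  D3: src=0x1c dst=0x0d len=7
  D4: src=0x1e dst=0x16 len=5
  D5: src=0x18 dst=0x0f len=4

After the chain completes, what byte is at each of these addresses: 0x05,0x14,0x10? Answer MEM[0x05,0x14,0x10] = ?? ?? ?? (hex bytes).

[0] 0x00->0x05 len=2 : 94 3d
[1] 0x18->0x01 len=3 : 69 28 c7
[2] 0x08->0x10 len=5 : 54 b4 b0 09 ad
[3] 0x1c->0x0d len=7 : 43 1d 07 4e 14 1a 87
[4] 0x1e->0x16 len=5 : 07 4e 14 1a 87
[5] 0x18->0x0f len=4 : 14 1a 87 f1
query mem[0x05]=0x94, mem[0x14]=0xad, mem[0x10]=0x1a

MEM[0x05,0x14,0x10] = 94 ad 1a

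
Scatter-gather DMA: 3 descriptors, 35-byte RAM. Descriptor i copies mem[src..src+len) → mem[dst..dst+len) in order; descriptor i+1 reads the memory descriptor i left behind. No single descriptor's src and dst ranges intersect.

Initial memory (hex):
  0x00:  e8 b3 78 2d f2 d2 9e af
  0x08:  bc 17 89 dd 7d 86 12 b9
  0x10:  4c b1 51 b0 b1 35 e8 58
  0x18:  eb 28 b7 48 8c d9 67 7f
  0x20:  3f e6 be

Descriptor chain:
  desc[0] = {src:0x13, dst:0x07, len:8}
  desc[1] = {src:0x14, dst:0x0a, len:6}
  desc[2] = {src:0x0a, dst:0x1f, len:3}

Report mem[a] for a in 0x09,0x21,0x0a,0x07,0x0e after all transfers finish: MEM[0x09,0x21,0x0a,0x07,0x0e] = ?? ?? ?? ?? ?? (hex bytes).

[0] 0x13->0x07 len=8 : b0 b1 35 e8 58 eb 28 b7
[1] 0x14->0x0a len=6 : b1 35 e8 58 eb 28
[2] 0x0a->0x1f len=3 : b1 35 e8
query mem[0x09]=0x35, mem[0x21]=0xe8, mem[0x0a]=0xb1, mem[0x07]=0xb0, mem[0x0e]=0xeb

MEM[0x09,0x21,0x0a,0x07,0x0e] = 35 e8 b1 b0 eb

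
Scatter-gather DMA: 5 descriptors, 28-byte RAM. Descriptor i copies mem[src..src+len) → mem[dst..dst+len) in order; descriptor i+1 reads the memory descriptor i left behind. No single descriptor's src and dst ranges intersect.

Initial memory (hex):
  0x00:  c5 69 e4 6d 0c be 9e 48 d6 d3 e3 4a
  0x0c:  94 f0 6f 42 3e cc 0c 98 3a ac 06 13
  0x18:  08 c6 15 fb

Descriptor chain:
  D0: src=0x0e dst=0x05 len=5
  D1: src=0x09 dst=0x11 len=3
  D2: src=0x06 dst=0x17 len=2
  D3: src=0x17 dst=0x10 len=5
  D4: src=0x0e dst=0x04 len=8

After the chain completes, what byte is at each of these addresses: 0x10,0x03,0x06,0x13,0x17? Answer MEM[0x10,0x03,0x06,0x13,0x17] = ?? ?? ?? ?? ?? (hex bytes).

  after D0: wrote 5B at 0x05 = 6f423ecc0c
  after D1: wrote 3B at 0x11 = 0ce34a
  after D2: wrote 2B at 0x17 = 423e
  after D3: wrote 5B at 0x10 = 423ec615fb
  after D4: wrote 8B at 0x04 = 6f42423ec615fbac
query mem[0x10]=0x42, mem[0x03]=0x6d, mem[0x06]=0x42, mem[0x13]=0x15, mem[0x17]=0x42

MEM[0x10,0x03,0x06,0x13,0x17] = 42 6d 42 15 42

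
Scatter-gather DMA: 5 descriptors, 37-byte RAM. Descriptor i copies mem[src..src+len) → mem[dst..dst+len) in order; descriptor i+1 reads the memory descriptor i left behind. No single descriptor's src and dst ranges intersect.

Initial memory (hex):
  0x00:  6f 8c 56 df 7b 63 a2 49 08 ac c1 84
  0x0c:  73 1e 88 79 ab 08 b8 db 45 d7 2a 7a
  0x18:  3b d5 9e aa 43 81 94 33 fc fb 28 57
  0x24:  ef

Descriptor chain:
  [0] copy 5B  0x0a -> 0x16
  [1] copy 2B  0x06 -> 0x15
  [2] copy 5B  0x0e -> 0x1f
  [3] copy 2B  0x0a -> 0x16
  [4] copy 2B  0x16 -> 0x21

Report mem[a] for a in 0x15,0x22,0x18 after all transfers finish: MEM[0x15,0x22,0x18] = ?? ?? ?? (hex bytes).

#0 dst[0x16+5] := {0xc1,0x84,0x73,0x1e,0x88}
#1 dst[0x15+2] := {0xa2,0x49}
#2 dst[0x1f+5] := {0x88,0x79,0xab,0x08,0xb8}
#3 dst[0x16+2] := {0xc1,0x84}
#4 dst[0x21+2] := {0xc1,0x84}
query mem[0x15]=0xa2, mem[0x22]=0x84, mem[0x18]=0x73

MEM[0x15,0x22,0x18] = a2 84 73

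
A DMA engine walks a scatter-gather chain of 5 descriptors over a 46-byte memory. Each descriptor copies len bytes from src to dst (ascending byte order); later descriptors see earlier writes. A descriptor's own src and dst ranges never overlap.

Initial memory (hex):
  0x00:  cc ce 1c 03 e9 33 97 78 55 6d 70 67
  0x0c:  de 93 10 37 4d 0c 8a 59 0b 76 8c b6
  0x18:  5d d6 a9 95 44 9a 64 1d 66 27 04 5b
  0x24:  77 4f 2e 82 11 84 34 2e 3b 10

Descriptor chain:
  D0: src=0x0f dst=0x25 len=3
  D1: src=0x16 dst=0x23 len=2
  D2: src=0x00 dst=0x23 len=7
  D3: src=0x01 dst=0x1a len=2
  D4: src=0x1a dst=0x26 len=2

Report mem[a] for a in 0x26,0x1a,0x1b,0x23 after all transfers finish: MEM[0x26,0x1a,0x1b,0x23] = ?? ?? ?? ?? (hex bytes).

[0] 0x0f->0x25 len=3 : 37 4d 0c
[1] 0x16->0x23 len=2 : 8c b6
[2] 0x00->0x23 len=7 : cc ce 1c 03 e9 33 97
[3] 0x01->0x1a len=2 : ce 1c
[4] 0x1a->0x26 len=2 : ce 1c
query mem[0x26]=0xce, mem[0x1a]=0xce, mem[0x1b]=0x1c, mem[0x23]=0xcc

MEM[0x26,0x1a,0x1b,0x23] = ce ce 1c cc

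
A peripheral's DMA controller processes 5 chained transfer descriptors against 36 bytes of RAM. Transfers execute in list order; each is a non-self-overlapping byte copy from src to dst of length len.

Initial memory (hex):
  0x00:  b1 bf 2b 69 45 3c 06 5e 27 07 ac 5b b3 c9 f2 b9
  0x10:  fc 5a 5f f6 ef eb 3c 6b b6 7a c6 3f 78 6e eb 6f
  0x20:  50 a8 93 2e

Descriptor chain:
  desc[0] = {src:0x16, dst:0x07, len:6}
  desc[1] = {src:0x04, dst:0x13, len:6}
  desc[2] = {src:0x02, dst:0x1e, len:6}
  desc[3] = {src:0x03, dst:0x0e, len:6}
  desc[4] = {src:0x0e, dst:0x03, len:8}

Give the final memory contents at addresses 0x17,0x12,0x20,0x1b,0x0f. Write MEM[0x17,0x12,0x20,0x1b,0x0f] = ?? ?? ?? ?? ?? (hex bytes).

#0 dst[0x07+6] := {0x3c,0x6b,0xb6,0x7a,0xc6,0x3f}
#1 dst[0x13+6] := {0x45,0x3c,0x06,0x3c,0x6b,0xb6}
#2 dst[0x1e+6] := {0x2b,0x69,0x45,0x3c,0x06,0x3c}
#3 dst[0x0e+6] := {0x69,0x45,0x3c,0x06,0x3c,0x6b}
#4 dst[0x03+8] := {0x69,0x45,0x3c,0x06,0x3c,0x6b,0x3c,0x06}
query mem[0x17]=0x6b, mem[0x12]=0x3c, mem[0x20]=0x45, mem[0x1b]=0x3f, mem[0x0f]=0x45

MEM[0x17,0x12,0x20,0x1b,0x0f] = 6b 3c 45 3f 45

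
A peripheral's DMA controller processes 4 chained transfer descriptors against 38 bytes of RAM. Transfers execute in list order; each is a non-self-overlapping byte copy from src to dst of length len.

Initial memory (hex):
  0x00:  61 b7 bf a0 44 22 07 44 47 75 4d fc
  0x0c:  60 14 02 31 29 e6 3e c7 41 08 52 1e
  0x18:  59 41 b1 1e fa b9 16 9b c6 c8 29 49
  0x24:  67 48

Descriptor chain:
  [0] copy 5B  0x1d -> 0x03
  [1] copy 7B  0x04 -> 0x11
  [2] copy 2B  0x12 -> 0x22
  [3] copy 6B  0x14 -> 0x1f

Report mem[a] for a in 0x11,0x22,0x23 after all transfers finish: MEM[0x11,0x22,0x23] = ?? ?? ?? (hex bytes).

  after D0: wrote 5B at 0x03 = b9169bc6c8
  after D1: wrote 7B at 0x11 = 169bc6c847754d
  after D2: wrote 2B at 0x22 = 9bc6
  after D3: wrote 6B at 0x1f = c847754d5941
query mem[0x11]=0x16, mem[0x22]=0x4d, mem[0x23]=0x59

MEM[0x11,0x22,0x23] = 16 4d 59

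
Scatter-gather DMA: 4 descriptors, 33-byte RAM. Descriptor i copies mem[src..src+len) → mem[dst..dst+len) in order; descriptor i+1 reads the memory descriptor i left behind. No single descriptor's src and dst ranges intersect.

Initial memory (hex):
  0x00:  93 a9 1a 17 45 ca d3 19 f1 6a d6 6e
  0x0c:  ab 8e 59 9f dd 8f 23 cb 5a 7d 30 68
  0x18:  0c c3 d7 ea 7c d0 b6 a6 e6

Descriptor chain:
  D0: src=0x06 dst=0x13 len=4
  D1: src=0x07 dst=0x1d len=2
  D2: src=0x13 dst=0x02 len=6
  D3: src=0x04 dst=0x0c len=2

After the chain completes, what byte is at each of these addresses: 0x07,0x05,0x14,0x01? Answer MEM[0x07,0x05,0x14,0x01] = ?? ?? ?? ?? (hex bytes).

[0] 0x06->0x13 len=4 : d3 19 f1 6a
[1] 0x07->0x1d len=2 : 19 f1
[2] 0x13->0x02 len=6 : d3 19 f1 6a 68 0c
[3] 0x04->0x0c len=2 : f1 6a
query mem[0x07]=0x0c, mem[0x05]=0x6a, mem[0x14]=0x19, mem[0x01]=0xa9

MEM[0x07,0x05,0x14,0x01] = 0c 6a 19 a9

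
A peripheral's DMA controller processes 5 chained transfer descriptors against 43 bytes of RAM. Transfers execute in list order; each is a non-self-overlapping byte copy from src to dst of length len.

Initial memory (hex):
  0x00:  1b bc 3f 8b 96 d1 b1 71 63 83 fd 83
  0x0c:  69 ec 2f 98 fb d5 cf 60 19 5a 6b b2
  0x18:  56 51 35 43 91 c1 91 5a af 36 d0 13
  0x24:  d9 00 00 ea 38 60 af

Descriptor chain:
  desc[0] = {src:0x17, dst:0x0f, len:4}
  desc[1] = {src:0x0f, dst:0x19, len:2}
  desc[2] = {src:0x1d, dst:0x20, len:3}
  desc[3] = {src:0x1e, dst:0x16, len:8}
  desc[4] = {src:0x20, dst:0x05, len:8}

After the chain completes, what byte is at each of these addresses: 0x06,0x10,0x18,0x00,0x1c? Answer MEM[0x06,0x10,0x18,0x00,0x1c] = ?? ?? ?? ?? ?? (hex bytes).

MEM[0x06,0x10,0x18,0x00,0x1c] = 91 56 c1 1b d9

  after D0: wrote 4B at 0x0f = b2565135
  after D1: wrote 2B at 0x19 = b256
  after D2: wrote 3B at 0x20 = c1915a
  after D3: wrote 8B at 0x16 = 915ac1915a13d900
  after D4: wrote 8B at 0x05 = c1915a13d90000ea
query mem[0x06]=0x91, mem[0x10]=0x56, mem[0x18]=0xc1, mem[0x00]=0x1b, mem[0x1c]=0xd9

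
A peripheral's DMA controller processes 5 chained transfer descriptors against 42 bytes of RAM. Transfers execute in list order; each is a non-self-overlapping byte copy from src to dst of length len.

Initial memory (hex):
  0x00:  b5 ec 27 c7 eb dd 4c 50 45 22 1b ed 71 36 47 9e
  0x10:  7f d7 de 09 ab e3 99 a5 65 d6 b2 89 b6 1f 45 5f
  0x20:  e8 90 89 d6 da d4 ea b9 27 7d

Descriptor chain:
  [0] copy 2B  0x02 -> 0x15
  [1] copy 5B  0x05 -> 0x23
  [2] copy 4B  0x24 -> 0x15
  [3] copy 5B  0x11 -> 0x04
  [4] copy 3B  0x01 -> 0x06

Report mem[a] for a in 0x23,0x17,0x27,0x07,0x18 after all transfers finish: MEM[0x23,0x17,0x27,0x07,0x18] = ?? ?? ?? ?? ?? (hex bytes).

MEM[0x23,0x17,0x27,0x07,0x18] = dd 45 22 27 22

#0 dst[0x15+2] := {0x27,0xc7}
#1 dst[0x23+5] := {0xdd,0x4c,0x50,0x45,0x22}
#2 dst[0x15+4] := {0x4c,0x50,0x45,0x22}
#3 dst[0x04+5] := {0xd7,0xde,0x09,0xab,0x4c}
#4 dst[0x06+3] := {0xec,0x27,0xc7}
query mem[0x23]=0xdd, mem[0x17]=0x45, mem[0x27]=0x22, mem[0x07]=0x27, mem[0x18]=0x22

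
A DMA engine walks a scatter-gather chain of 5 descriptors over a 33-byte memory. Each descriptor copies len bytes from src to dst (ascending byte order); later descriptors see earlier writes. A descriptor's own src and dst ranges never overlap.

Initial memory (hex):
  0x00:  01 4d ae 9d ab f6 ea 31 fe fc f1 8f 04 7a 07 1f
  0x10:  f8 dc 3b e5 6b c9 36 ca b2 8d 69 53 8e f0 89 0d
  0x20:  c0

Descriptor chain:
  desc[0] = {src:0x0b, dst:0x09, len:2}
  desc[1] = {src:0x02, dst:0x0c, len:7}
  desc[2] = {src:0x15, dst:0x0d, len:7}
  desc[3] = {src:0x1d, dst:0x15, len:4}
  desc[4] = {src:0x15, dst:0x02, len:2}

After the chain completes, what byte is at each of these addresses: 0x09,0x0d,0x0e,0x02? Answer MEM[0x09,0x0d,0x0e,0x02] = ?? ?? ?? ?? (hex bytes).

MEM[0x09,0x0d,0x0e,0x02] = 8f c9 36 f0

D0: mem[0x09..0x0a] <- [8f 04]
D1: mem[0x0c..0x12] <- [ae 9d ab f6 ea 31 fe]
D2: mem[0x0d..0x13] <- [c9 36 ca b2 8d 69 53]
D3: mem[0x15..0x18] <- [f0 89 0d c0]
D4: mem[0x02..0x03] <- [f0 89]
query mem[0x09]=0x8f, mem[0x0d]=0xc9, mem[0x0e]=0x36, mem[0x02]=0xf0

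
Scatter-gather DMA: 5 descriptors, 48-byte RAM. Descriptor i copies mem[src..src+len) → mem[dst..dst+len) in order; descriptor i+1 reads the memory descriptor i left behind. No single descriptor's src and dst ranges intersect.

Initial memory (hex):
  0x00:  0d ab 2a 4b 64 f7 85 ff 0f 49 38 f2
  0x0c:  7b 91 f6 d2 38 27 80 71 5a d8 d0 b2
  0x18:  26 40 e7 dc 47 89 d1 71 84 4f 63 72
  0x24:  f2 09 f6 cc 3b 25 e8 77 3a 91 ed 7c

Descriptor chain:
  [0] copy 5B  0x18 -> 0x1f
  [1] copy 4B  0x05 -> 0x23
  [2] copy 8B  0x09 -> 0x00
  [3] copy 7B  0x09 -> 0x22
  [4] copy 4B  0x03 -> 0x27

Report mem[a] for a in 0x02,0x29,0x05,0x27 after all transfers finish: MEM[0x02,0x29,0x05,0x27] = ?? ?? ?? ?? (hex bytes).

MEM[0x02,0x29,0x05,0x27] = f2 f6 f6 7b

D0: mem[0x1f..0x23] <- [26 40 e7 dc 47]
D1: mem[0x23..0x26] <- [f7 85 ff 0f]
D2: mem[0x00..0x07] <- [49 38 f2 7b 91 f6 d2 38]
D3: mem[0x22..0x28] <- [49 38 f2 7b 91 f6 d2]
D4: mem[0x27..0x2a] <- [7b 91 f6 d2]
query mem[0x02]=0xf2, mem[0x29]=0xf6, mem[0x05]=0xf6, mem[0x27]=0x7b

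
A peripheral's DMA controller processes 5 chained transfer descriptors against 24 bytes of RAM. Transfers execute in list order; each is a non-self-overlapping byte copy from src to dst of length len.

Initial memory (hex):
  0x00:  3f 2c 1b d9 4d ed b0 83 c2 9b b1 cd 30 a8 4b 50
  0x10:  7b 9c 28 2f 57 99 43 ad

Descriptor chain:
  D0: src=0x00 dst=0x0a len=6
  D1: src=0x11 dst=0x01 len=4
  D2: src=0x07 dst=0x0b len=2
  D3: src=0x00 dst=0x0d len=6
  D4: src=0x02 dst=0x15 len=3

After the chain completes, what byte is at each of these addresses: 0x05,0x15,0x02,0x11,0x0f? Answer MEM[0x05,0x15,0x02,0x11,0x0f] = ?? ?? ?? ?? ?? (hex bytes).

MEM[0x05,0x15,0x02,0x11,0x0f] = ed 28 28 57 28

  after D0: wrote 6B at 0x0a = 3f2c1bd94ded
  after D1: wrote 4B at 0x01 = 9c282f57
  after D2: wrote 2B at 0x0b = 83c2
  after D3: wrote 6B at 0x0d = 3f9c282f57ed
  after D4: wrote 3B at 0x15 = 282f57
query mem[0x05]=0xed, mem[0x15]=0x28, mem[0x02]=0x28, mem[0x11]=0x57, mem[0x0f]=0x28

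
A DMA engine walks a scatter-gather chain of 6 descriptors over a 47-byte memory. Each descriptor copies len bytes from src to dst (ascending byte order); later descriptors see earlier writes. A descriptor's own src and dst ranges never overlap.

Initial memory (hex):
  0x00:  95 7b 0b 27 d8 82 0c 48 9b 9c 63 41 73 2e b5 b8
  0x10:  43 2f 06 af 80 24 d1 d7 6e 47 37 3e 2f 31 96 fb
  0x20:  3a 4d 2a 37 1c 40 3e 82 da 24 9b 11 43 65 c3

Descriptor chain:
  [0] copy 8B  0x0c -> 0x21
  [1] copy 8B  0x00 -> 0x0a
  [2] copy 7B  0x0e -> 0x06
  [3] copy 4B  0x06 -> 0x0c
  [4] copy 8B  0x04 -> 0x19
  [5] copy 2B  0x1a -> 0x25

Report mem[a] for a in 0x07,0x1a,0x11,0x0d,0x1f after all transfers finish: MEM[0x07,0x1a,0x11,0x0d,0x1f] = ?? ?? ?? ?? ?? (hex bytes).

[0] 0x0c->0x21 len=8 : 73 2e b5 b8 43 2f 06 af
[1] 0x00->0x0a len=8 : 95 7b 0b 27 d8 82 0c 48
[2] 0x0e->0x06 len=7 : d8 82 0c 48 06 af 80
[3] 0x06->0x0c len=4 : d8 82 0c 48
[4] 0x04->0x19 len=8 : d8 82 d8 82 0c 48 06 af
[5] 0x1a->0x25 len=2 : 82 d8
query mem[0x07]=0x82, mem[0x1a]=0x82, mem[0x11]=0x48, mem[0x0d]=0x82, mem[0x1f]=0x06

MEM[0x07,0x1a,0x11,0x0d,0x1f] = 82 82 48 82 06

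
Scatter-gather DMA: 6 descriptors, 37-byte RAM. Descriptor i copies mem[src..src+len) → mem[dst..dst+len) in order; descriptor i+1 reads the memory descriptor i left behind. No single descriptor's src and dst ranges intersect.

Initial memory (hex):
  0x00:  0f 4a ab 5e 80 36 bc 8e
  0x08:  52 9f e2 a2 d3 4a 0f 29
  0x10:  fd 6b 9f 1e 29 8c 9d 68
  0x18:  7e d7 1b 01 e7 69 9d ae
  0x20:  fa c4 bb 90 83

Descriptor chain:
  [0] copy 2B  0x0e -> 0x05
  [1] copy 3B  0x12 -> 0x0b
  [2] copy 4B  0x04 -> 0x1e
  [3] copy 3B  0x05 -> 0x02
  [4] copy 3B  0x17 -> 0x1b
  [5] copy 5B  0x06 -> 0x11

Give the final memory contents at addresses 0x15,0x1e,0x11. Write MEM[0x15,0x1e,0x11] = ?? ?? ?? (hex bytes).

MEM[0x15,0x1e,0x11] = e2 80 29

  after D0: wrote 2B at 0x05 = 0f29
  after D1: wrote 3B at 0x0b = 9f1e29
  after D2: wrote 4B at 0x1e = 800f298e
  after D3: wrote 3B at 0x02 = 0f298e
  after D4: wrote 3B at 0x1b = 687ed7
  after D5: wrote 5B at 0x11 = 298e529fe2
query mem[0x15]=0xe2, mem[0x1e]=0x80, mem[0x11]=0x29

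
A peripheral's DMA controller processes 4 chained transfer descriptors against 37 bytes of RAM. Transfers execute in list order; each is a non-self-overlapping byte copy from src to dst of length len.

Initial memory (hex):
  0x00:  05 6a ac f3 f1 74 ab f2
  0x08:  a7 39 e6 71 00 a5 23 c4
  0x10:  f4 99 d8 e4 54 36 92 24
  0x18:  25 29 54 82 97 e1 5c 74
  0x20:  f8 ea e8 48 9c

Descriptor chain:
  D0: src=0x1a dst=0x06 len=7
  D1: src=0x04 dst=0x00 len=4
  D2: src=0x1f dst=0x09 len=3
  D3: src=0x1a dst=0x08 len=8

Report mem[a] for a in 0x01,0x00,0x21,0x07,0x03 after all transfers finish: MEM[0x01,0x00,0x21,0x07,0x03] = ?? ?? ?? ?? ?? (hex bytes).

[0] 0x1a->0x06 len=7 : 54 82 97 e1 5c 74 f8
[1] 0x04->0x00 len=4 : f1 74 54 82
[2] 0x1f->0x09 len=3 : 74 f8 ea
[3] 0x1a->0x08 len=8 : 54 82 97 e1 5c 74 f8 ea
query mem[0x01]=0x74, mem[0x00]=0xf1, mem[0x21]=0xea, mem[0x07]=0x82, mem[0x03]=0x82

MEM[0x01,0x00,0x21,0x07,0x03] = 74 f1 ea 82 82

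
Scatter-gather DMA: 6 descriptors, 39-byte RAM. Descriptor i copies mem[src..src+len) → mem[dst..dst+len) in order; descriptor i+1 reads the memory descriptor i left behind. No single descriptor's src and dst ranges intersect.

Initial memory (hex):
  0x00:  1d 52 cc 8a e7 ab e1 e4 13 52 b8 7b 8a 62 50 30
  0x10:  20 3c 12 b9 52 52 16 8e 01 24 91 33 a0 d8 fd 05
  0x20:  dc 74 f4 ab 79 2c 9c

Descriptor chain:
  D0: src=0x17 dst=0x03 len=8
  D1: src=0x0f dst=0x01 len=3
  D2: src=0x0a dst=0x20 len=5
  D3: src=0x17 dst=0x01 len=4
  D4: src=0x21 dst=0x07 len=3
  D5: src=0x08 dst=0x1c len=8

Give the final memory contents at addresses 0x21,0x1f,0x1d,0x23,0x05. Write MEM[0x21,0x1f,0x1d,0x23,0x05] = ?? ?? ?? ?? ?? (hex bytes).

MEM[0x21,0x1f,0x1d,0x23,0x05] = 62 7b 62 30 24

  after D0: wrote 8B at 0x03 = 8e01249133a0d8fd
  after D1: wrote 3B at 0x01 = 30203c
  after D2: wrote 5B at 0x20 = fd7b8a6250
  after D3: wrote 4B at 0x01 = 8e012491
  after D4: wrote 3B at 0x07 = 7b8a62
  after D5: wrote 8B at 0x1c = 8a62fd7b8a625030
query mem[0x21]=0x62, mem[0x1f]=0x7b, mem[0x1d]=0x62, mem[0x23]=0x30, mem[0x05]=0x24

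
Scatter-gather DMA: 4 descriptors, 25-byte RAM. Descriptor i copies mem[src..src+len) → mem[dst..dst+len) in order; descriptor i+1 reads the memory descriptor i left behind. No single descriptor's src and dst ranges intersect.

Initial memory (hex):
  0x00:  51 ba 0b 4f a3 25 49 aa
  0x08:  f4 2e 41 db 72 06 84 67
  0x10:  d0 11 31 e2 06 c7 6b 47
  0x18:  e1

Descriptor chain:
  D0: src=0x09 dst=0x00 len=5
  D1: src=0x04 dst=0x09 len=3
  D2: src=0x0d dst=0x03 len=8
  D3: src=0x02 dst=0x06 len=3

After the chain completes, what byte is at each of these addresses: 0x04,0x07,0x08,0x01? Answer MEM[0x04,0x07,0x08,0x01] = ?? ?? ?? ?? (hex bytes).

MEM[0x04,0x07,0x08,0x01] = 84 06 84 41

D0: mem[0x00..0x04] <- [2e 41 db 72 06]
D1: mem[0x09..0x0b] <- [06 25 49]
D2: mem[0x03..0x0a] <- [06 84 67 d0 11 31 e2 06]
D3: mem[0x06..0x08] <- [db 06 84]
query mem[0x04]=0x84, mem[0x07]=0x06, mem[0x08]=0x84, mem[0x01]=0x41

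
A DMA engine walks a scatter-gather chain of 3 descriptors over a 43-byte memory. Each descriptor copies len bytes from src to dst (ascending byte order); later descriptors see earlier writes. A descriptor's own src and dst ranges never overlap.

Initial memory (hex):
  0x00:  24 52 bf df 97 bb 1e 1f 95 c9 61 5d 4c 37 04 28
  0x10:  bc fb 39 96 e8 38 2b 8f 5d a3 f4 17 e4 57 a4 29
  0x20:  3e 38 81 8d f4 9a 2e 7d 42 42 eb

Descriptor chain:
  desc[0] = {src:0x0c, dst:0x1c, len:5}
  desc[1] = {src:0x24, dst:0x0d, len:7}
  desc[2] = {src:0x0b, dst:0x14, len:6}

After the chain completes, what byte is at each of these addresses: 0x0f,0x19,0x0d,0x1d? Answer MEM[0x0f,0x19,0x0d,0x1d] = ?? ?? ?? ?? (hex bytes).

MEM[0x0f,0x19,0x0d,0x1d] = 2e 7d f4 37

D0: mem[0x1c..0x20] <- [4c 37 04 28 bc]
D1: mem[0x0d..0x13] <- [f4 9a 2e 7d 42 42 eb]
D2: mem[0x14..0x19] <- [5d 4c f4 9a 2e 7d]
query mem[0x0f]=0x2e, mem[0x19]=0x7d, mem[0x0d]=0xf4, mem[0x1d]=0x37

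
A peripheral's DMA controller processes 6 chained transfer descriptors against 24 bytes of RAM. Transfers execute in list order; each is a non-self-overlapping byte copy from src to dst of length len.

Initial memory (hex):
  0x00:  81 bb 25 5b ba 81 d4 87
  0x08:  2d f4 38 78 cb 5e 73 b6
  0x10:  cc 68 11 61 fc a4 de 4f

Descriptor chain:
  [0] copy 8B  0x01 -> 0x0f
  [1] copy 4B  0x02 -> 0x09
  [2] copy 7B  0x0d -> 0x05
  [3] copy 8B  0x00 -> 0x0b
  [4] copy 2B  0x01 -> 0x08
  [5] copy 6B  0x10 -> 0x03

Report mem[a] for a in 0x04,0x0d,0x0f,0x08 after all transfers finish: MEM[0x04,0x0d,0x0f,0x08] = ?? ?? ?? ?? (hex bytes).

MEM[0x04,0x0d,0x0f,0x08] = 73 25 ba 87

[0] 0x01->0x0f len=8 : bb 25 5b ba 81 d4 87 2d
[1] 0x02->0x09 len=4 : 25 5b ba 81
[2] 0x0d->0x05 len=7 : 5e 73 bb 25 5b ba 81
[3] 0x00->0x0b len=8 : 81 bb 25 5b ba 5e 73 bb
[4] 0x01->0x08 len=2 : bb 25
[5] 0x10->0x03 len=6 : 5e 73 bb 81 d4 87
query mem[0x04]=0x73, mem[0x0d]=0x25, mem[0x0f]=0xba, mem[0x08]=0x87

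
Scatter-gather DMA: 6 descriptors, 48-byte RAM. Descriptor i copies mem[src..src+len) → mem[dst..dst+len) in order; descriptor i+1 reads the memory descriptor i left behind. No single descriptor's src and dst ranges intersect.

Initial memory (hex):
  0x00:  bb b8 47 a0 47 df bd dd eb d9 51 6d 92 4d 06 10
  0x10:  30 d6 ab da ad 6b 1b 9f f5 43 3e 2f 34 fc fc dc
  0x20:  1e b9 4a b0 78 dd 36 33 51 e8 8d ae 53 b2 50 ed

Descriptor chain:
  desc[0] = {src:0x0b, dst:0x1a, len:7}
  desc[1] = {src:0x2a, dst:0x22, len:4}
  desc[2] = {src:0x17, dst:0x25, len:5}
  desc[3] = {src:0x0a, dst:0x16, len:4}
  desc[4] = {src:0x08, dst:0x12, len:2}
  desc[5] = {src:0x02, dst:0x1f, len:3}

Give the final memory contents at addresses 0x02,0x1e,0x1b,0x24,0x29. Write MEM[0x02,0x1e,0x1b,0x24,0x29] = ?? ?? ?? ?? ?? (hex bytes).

D0: mem[0x1a..0x20] <- [6d 92 4d 06 10 30 d6]
D1: mem[0x22..0x25] <- [8d ae 53 b2]
D2: mem[0x25..0x29] <- [9f f5 43 6d 92]
D3: mem[0x16..0x19] <- [51 6d 92 4d]
D4: mem[0x12..0x13] <- [eb d9]
D5: mem[0x1f..0x21] <- [47 a0 47]
query mem[0x02]=0x47, mem[0x1e]=0x10, mem[0x1b]=0x92, mem[0x24]=0x53, mem[0x29]=0x92

MEM[0x02,0x1e,0x1b,0x24,0x29] = 47 10 92 53 92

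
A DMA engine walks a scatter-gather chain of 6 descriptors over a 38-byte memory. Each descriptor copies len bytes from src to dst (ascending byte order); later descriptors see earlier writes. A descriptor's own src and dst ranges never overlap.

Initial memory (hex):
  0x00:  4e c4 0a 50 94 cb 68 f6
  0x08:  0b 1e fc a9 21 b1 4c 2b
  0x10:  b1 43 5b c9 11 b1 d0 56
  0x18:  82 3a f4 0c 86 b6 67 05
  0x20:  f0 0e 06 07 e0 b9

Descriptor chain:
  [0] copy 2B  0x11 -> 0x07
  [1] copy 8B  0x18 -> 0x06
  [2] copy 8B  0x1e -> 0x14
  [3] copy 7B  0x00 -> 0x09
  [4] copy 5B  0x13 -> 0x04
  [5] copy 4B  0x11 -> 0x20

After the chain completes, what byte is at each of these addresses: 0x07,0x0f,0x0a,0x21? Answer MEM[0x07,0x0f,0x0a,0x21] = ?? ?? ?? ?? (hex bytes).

MEM[0x07,0x0f,0x0a,0x21] = f0 82 c4 5b

D0: mem[0x07..0x08] <- [43 5b]
D1: mem[0x06..0x0d] <- [82 3a f4 0c 86 b6 67 05]
D2: mem[0x14..0x1b] <- [67 05 f0 0e 06 07 e0 b9]
D3: mem[0x09..0x0f] <- [4e c4 0a 50 94 cb 82]
D4: mem[0x04..0x08] <- [c9 67 05 f0 0e]
D5: mem[0x20..0x23] <- [43 5b c9 67]
query mem[0x07]=0xf0, mem[0x0f]=0x82, mem[0x0a]=0xc4, mem[0x21]=0x5b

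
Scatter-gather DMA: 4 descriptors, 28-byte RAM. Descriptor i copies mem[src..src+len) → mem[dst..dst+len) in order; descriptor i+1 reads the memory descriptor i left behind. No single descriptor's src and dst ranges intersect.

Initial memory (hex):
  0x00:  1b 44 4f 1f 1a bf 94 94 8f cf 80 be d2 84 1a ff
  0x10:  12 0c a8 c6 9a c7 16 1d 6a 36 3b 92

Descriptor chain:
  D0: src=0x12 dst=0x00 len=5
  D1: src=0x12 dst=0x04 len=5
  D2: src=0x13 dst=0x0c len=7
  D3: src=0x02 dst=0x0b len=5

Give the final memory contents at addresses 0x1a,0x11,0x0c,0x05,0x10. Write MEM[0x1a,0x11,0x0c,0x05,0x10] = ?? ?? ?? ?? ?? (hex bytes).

D0: mem[0x00..0x04] <- [a8 c6 9a c7 16]
D1: mem[0x04..0x08] <- [a8 c6 9a c7 16]
D2: mem[0x0c..0x12] <- [c6 9a c7 16 1d 6a 36]
D3: mem[0x0b..0x0f] <- [9a c7 a8 c6 9a]
query mem[0x1a]=0x3b, mem[0x11]=0x6a, mem[0x0c]=0xc7, mem[0x05]=0xc6, mem[0x10]=0x1d

MEM[0x1a,0x11,0x0c,0x05,0x10] = 3b 6a c7 c6 1d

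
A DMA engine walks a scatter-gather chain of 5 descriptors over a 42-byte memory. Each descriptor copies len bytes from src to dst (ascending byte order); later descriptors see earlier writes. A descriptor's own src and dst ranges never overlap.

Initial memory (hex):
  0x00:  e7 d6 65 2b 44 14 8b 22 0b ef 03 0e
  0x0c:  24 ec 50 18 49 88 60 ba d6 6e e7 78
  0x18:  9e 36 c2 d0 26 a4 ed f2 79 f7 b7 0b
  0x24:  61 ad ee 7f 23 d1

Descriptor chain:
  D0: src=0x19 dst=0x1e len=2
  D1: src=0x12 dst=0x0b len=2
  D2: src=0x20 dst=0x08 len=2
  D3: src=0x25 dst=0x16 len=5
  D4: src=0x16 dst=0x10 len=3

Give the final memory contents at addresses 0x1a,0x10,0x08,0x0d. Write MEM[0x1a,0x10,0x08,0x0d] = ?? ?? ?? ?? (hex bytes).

MEM[0x1a,0x10,0x08,0x0d] = d1 ad 79 ec

D0: mem[0x1e..0x1f] <- [36 c2]
D1: mem[0x0b..0x0c] <- [60 ba]
D2: mem[0x08..0x09] <- [79 f7]
D3: mem[0x16..0x1a] <- [ad ee 7f 23 d1]
D4: mem[0x10..0x12] <- [ad ee 7f]
query mem[0x1a]=0xd1, mem[0x10]=0xad, mem[0x08]=0x79, mem[0x0d]=0xec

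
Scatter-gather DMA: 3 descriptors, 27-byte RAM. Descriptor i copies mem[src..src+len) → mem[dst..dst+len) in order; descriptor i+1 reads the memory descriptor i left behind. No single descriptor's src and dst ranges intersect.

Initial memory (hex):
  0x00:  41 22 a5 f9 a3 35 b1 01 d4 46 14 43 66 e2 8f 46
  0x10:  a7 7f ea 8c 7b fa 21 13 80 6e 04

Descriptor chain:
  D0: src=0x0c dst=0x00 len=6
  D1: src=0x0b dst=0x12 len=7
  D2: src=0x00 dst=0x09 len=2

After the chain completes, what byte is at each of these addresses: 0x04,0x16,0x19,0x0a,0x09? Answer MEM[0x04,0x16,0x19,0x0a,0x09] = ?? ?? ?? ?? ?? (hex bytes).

MEM[0x04,0x16,0x19,0x0a,0x09] = a7 46 6e e2 66

#0 dst[0x00+6] := {0x66,0xe2,0x8f,0x46,0xa7,0x7f}
#1 dst[0x12+7] := {0x43,0x66,0xe2,0x8f,0x46,0xa7,0x7f}
#2 dst[0x09+2] := {0x66,0xe2}
query mem[0x04]=0xa7, mem[0x16]=0x46, mem[0x19]=0x6e, mem[0x0a]=0xe2, mem[0x09]=0x66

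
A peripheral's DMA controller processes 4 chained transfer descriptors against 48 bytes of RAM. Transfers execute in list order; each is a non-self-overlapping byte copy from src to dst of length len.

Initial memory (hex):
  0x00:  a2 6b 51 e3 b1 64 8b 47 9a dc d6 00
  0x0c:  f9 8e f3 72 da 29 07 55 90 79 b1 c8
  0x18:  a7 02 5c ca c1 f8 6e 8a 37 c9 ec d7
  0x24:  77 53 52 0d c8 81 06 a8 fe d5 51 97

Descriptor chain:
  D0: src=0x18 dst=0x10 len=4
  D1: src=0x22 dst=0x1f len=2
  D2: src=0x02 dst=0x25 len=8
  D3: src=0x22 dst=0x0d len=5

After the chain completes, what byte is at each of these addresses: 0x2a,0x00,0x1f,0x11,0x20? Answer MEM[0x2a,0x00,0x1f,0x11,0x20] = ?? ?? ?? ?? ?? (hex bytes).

[0] 0x18->0x10 len=4 : a7 02 5c ca
[1] 0x22->0x1f len=2 : ec d7
[2] 0x02->0x25 len=8 : 51 e3 b1 64 8b 47 9a dc
[3] 0x22->0x0d len=5 : ec d7 77 51 e3
query mem[0x2a]=0x47, mem[0x00]=0xa2, mem[0x1f]=0xec, mem[0x11]=0xe3, mem[0x20]=0xd7

MEM[0x2a,0x00,0x1f,0x11,0x20] = 47 a2 ec e3 d7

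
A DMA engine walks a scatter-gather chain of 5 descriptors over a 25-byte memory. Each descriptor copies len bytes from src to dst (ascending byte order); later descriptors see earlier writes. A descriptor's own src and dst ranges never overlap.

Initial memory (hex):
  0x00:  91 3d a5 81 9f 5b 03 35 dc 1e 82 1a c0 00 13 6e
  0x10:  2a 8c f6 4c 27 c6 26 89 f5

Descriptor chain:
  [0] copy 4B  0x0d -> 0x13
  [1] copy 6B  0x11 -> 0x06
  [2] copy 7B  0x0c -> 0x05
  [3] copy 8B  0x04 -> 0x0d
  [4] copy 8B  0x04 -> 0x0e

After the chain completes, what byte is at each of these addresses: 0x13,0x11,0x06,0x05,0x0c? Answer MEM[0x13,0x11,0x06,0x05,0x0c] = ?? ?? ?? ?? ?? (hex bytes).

MEM[0x13,0x11,0x06,0x05,0x0c] = 2a 13 00 c0 c0

  after D0: wrote 4B at 0x13 = 00136e2a
  after D1: wrote 6B at 0x06 = 8cf600136e2a
  after D2: wrote 7B at 0x05 = c000136e2a8cf6
  after D3: wrote 8B at 0x0d = 9fc000136e2a8cf6
  after D4: wrote 8B at 0x0e = 9fc000136e2a8cf6
query mem[0x13]=0x2a, mem[0x11]=0x13, mem[0x06]=0x00, mem[0x05]=0xc0, mem[0x0c]=0xc0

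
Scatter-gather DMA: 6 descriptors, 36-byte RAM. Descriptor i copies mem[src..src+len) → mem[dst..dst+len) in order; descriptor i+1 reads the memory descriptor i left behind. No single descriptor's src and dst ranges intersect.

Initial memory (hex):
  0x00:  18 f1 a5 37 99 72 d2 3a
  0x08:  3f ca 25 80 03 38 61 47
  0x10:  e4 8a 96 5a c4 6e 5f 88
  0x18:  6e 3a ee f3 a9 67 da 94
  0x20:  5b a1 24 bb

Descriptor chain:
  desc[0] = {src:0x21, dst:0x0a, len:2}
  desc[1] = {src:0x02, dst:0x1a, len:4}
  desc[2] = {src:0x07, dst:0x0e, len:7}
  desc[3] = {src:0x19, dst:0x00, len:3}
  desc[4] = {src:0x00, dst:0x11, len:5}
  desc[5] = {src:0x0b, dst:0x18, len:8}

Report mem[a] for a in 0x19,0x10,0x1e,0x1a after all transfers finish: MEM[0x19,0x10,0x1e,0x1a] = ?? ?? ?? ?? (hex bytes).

#0 dst[0x0a+2] := {0xa1,0x24}
#1 dst[0x1a+4] := {0xa5,0x37,0x99,0x72}
#2 dst[0x0e+7] := {0x3a,0x3f,0xca,0xa1,0x24,0x03,0x38}
#3 dst[0x00+3] := {0x3a,0xa5,0x37}
#4 dst[0x11+5] := {0x3a,0xa5,0x37,0x37,0x99}
#5 dst[0x18+8] := {0x24,0x03,0x38,0x3a,0x3f,0xca,0x3a,0xa5}
query mem[0x19]=0x03, mem[0x10]=0xca, mem[0x1e]=0x3a, mem[0x1a]=0x38

MEM[0x19,0x10,0x1e,0x1a] = 03 ca 3a 38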